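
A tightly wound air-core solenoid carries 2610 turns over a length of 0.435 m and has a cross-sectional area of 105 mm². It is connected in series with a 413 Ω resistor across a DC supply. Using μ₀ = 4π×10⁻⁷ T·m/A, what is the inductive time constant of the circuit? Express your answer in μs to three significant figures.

τ ≈ 5.00 μs

A = 105 mm² = 1.050×10^-4 m².
L = μ₀N²A/ℓ = (4π×10⁻⁷)(2610)²(1.050×10^-4)/(0.435) = 2.066×10^-3 H.
τ = L/R = (2.066×10^-3)/(413) = 5.003×10^-6 s.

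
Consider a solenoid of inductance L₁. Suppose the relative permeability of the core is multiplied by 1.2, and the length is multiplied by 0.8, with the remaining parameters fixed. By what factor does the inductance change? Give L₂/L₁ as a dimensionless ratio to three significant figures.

L₂/L₁ = 1.50

For a solenoid, L ∝ μᵣN²A/ℓ.
L₂/L₁ = (1.2) × (0.8)^-1 = 1.50.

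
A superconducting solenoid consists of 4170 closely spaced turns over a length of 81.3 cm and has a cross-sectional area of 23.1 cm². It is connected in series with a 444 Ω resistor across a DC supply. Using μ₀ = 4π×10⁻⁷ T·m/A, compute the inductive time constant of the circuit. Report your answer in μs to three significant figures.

τ ≈ 140 μs

A = 23.1 cm² = 2.310×10^-3 m².
L = μ₀N²A/ℓ = (4π×10⁻⁷)(4170)²(2.310×10^-3)/(0.813) = 6.209×10^-2 H.
τ = L/R = (6.209×10^-2)/(444) = 1.398×10^-4 s.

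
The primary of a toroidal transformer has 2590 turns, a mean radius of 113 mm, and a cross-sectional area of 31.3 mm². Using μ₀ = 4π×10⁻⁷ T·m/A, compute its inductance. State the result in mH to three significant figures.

For a thin toroid, L = μ₀N²A/(2πR).
L = (4π×10⁻⁷)(2590)²(3.130×10^-5) / (2π×0.113 m) = 3.716×10^-4 H.

L ≈ 0.372 mH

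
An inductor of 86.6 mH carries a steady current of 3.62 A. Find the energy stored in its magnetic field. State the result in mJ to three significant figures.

Stored magnetic energy: U = ½LI².
U = ½(8.660×10^-2 H)(3.62 A)² = 0.5674 J.

U ≈ 567 mJ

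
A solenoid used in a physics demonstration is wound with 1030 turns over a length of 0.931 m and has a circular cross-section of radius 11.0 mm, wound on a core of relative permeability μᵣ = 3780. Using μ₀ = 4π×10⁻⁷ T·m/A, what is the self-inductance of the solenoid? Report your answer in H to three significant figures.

A = πr² = π(1.100×10^-2 m)² = 3.801×10^-4 m².
For a long solenoid, L = μ₀μᵣN²A/ℓ.
L = (4π×10⁻⁷)(3780)(1030)²(3.801×10^-4)/(0.931 m) = 2.058 H.

L ≈ 2.06 H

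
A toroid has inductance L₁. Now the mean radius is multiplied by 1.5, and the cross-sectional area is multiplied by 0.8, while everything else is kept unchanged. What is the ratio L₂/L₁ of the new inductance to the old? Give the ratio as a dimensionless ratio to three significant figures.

For a toroid, L ∝ μᵣN²A/R.
L₂/L₁ = (1.5)^-1 × (0.8) = 0.533.

L₂/L₁ = 0.533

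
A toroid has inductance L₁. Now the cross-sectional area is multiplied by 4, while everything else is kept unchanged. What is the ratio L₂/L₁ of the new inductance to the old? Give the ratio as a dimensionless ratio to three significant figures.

L₂/L₁ = 4.00

For a toroid, L ∝ μᵣN²A/R.
L₂/L₁ = (4) = 4.00.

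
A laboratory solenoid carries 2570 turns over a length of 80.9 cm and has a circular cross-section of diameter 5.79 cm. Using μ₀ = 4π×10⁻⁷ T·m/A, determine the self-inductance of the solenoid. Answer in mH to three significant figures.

L ≈ 27.0 mH

A = π(d/2)² = π(2.895×10^-2 m)² = 2.633×10^-3 m².
For a long solenoid, L = μ₀N²A/ℓ.
L = (4π×10⁻⁷)(2570)²(2.633×10^-3)/(0.809 m) = 2.701×10^-2 H.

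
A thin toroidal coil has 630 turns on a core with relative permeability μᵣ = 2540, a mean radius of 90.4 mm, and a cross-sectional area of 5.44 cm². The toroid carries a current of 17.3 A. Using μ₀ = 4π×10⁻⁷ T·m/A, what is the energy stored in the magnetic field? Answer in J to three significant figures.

U ≈ 182 J

L = μ₀μᵣN²A/(2πR) = (4π×10⁻⁷)(2540)(630)²(5.440×10^-4)/(2π×9.040×10^-2) = 1.213 H.
U = ½LI² = ½(1.213)(17.3)² = 181.6 J.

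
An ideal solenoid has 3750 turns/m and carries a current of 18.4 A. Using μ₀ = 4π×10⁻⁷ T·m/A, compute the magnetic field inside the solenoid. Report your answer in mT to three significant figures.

Inside a long solenoid, B = μ₀nI.
B = (4π×10⁻⁷)(3.750×10^3 m⁻¹)(18.4 A) = 8.671×10^-2 T.

B ≈ 86.7 mT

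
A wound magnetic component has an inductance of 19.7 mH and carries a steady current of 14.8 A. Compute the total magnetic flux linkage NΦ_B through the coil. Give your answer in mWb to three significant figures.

NΦ_B ≈ 292 mWb

From L = NΦ_B/I, the flux linkage is NΦ_B = LI.
NΦ_B = (1.970×10^-2 H)(14.8 A) = 0.2916 Wb.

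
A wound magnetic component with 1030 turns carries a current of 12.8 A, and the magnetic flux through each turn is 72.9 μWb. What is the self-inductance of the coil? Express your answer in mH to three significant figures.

Self-inductance is defined by L = NΦ_B/I (flux linkage over current).
L = (1030)(7.290×10^-5 Wb)/(12.8 A) = 5.866×10^-3 H.

L ≈ 5.87 mH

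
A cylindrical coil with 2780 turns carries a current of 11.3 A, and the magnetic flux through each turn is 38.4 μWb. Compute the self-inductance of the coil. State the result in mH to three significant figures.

Self-inductance is defined by L = NΦ_B/I (flux linkage over current).
L = (2780)(3.840×10^-5 Wb)/(11.3 A) = 9.447×10^-3 H.

L ≈ 9.45 mH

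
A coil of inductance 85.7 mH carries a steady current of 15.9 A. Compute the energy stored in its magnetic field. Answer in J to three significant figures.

U ≈ 10.8 J

Stored magnetic energy: U = ½LI².
U = ½(8.570×10^-2 H)(15.9 A)² = 10.83 J.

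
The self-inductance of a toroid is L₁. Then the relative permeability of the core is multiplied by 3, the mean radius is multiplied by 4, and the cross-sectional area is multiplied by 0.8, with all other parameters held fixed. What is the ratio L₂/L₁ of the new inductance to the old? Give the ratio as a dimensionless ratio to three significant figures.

L₂/L₁ = 0.600

For a toroid, L ∝ μᵣN²A/R.
L₂/L₁ = (3) × (4)^-1 × (0.8) = 0.600.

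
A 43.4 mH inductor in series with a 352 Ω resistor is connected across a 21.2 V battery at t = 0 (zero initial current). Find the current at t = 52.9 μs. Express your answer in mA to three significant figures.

I ≈ 21.0 mA

τ = L/R = 4.340×10^-2/352 = 1.233×10^-4 s; final current I_∞ = ε/R = 21.2/352 = 6.023×10^-2 A.
I(t) = I_∞(1 − e^(−t/τ)) with t/τ = 0.429.
I = (6.023×10^-2)(1 − e^(−0.429)) = 2.101×10^-2 A.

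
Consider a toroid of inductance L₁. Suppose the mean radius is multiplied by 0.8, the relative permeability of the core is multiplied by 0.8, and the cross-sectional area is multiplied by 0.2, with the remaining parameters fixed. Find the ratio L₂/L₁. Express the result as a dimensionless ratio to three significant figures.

L₂/L₁ = 0.200

For a toroid, L ∝ μᵣN²A/R.
L₂/L₁ = (0.8)^-1 × (0.8) × (0.2) = 0.200.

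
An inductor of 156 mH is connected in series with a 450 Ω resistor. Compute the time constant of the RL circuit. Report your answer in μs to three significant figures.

τ ≈ 347 μs

τ = L/R = (0.156 H)/(450 Ω) = 3.467×10^-4 s.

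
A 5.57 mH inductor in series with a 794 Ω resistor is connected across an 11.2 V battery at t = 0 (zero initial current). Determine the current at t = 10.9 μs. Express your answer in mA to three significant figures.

τ = L/R = 5.570×10^-3/794 = 7.015×10^-6 s; final current I_∞ = ε/R = 11.2/794 = 1.411×10^-2 A.
I(t) = I_∞(1 − e^(−t/τ)) with t/τ = 1.554.
I = (1.411×10^-2)(1 − e^(−1.554)) = 1.112×10^-2 A.

I ≈ 11.1 mA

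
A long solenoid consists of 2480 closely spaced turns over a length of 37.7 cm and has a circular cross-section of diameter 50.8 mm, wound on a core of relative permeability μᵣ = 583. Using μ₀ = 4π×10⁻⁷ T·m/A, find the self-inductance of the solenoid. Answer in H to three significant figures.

L ≈ 24.2 H

A = π(d/2)² = π(2.540×10^-2 m)² = 2.027×10^-3 m².
For a long solenoid, L = μ₀μᵣN²A/ℓ.
L = (4π×10⁻⁷)(583)(2480)²(2.027×10^-3)/(0.377 m) = 24.22 H.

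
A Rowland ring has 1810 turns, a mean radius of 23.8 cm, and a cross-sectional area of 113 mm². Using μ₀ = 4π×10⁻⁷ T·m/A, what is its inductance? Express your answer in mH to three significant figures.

L ≈ 0.311 mH

For a thin toroid, L = μ₀N²A/(2πR).
L = (4π×10⁻⁷)(1810)²(1.130×10^-4) / (2π×0.238 m) = 3.111×10^-4 H.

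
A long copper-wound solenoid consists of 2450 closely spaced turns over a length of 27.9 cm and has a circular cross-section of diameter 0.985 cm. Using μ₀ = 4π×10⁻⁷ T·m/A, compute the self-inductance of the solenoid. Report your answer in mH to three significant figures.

L ≈ 2.06 mH

A = π(d/2)² = π(4.925×10^-3 m)² = 7.620×10^-5 m².
For a long solenoid, L = μ₀N²A/ℓ.
L = (4π×10⁻⁷)(2450)²(7.620×10^-5)/(0.279 m) = 2.060×10^-3 H.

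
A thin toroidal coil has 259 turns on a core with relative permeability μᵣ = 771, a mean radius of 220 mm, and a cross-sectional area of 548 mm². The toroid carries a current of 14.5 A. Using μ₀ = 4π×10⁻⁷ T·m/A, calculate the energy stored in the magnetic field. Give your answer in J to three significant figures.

L = μ₀μᵣN²A/(2πR) = (4π×10⁻⁷)(771)(259)²(5.480×10^-4)/(2π×0.22) = 2.577×10^-2 H.
U = ½LI² = ½(2.577×10^-2)(14.5)² = 2.709 J.

U ≈ 2.71 J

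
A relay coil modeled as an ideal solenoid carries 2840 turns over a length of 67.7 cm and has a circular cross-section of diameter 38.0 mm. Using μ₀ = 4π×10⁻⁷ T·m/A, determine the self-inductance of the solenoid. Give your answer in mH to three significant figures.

L ≈ 17.0 mH

A = π(d/2)² = π(1.900×10^-2 m)² = 1.134×10^-3 m².
For a long solenoid, L = μ₀N²A/ℓ.
L = (4π×10⁻⁷)(2840)²(1.134×10^-3)/(0.677 m) = 1.698×10^-2 H.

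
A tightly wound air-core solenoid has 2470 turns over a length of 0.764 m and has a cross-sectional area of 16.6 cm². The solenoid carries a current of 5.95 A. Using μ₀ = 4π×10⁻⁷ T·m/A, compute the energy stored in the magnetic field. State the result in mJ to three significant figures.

U ≈ 295 mJ

A = 16.6 cm² = 1.660×10^-3 m².
L = μ₀N²A/ℓ = (4π×10⁻⁷)(2470)²(1.660×10^-3)/(0.764) = 1.666×10^-2 H.
U = ½LI² = ½(1.666×10^-2)(5.95)² = 0.2949 J.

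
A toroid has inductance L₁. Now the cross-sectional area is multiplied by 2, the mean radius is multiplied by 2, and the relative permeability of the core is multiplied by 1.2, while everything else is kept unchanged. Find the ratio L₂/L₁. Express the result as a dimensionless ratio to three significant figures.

For a toroid, L ∝ μᵣN²A/R.
L₂/L₁ = (2) × (2)^-1 × (1.2) = 1.20.

L₂/L₁ = 1.20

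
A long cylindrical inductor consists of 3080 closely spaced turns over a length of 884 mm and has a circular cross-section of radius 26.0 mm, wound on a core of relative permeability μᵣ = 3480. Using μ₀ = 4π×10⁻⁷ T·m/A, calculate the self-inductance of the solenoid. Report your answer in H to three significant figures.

A = πr² = π(2.600×10^-2 m)² = 2.124×10^-3 m².
For a long solenoid, L = μ₀μᵣN²A/ℓ.
L = (4π×10⁻⁷)(3480)(3080)²(2.124×10^-3)/(0.884 m) = 99.66 H.

L ≈ 99.7 H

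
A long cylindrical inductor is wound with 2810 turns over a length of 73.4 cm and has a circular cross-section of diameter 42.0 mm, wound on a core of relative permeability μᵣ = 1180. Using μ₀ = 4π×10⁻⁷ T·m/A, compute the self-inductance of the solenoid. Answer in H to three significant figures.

L ≈ 22.1 H

A = π(d/2)² = π(2.100×10^-2 m)² = 1.385×10^-3 m².
For a long solenoid, L = μ₀μᵣN²A/ℓ.
L = (4π×10⁻⁷)(1180)(2810)²(1.385×10^-3)/(0.734 m) = 22.1 H.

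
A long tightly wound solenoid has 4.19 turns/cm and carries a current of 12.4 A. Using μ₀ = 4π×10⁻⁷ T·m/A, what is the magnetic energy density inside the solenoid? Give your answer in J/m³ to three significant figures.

B = μ₀nI = (4π×10⁻⁷)(419)(12.4) = 6.529×10^-3 T.
u = B²/(2μ₀) = (6.529×10^-3)²/(2×4π×10⁻⁷) = 16.96 J/m³.

u ≈ 17.0 J/m³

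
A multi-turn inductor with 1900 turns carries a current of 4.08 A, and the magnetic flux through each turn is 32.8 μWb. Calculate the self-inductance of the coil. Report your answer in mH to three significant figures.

Self-inductance is defined by L = NΦ_B/I (flux linkage over current).
L = (1900)(3.280×10^-5 Wb)/(4.08 A) = 1.527×10^-2 H.

L ≈ 15.3 mH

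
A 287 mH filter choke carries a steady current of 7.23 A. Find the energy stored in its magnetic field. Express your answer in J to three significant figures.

U ≈ 7.50 J

Stored magnetic energy: U = ½LI².
U = ½(0.287 H)(7.23 A)² = 7.501 J.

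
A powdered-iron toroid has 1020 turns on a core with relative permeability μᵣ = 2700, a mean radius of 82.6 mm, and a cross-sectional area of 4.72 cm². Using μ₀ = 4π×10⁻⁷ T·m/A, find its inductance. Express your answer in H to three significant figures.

L ≈ 3.21 H

For a thin toroid, L = μ₀μᵣN²A/(2πR).
L = (4π×10⁻⁷)(2700)(1020)²(4.720×10^-4) / (2π×8.260×10^-2 m) = 3.21 H.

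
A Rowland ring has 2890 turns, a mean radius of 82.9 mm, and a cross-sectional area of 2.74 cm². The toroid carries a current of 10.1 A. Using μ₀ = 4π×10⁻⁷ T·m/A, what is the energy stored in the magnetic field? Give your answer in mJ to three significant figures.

L = μ₀N²A/(2πR) = (4π×10⁻⁷)(2890)²(2.740×10^-4)/(2π×8.290×10^-2) = 5.521×10^-3 H.
U = ½LI² = ½(5.521×10^-3)(10.1)² = 0.2816 J.

U ≈ 282 mJ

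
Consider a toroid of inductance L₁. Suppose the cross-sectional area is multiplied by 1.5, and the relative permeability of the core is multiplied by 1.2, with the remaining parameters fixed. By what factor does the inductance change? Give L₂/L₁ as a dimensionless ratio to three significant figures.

L₂/L₁ = 1.80

For a toroid, L ∝ μᵣN²A/R.
L₂/L₁ = (1.5) × (1.2) = 1.80.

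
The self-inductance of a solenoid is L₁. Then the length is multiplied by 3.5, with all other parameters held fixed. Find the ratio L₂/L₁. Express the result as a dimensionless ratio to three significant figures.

L₂/L₁ = 0.286

For a solenoid, L ∝ μᵣN²A/ℓ.
L₂/L₁ = (3.5)^-1 = 0.286.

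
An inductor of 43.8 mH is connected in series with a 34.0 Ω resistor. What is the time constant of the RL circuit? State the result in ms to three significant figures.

τ ≈ 1.29 ms

τ = L/R = (4.380×10^-2 H)/(34.0 Ω) = 1.288×10^-3 s.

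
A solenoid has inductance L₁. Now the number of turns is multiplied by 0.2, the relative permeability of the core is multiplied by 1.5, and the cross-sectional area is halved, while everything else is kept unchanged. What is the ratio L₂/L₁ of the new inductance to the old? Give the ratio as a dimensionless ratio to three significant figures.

For a solenoid, L ∝ μᵣN²A/ℓ.
L₂/L₁ = (0.2)^2 × (1.5) × (0.5) = 0.0300.

L₂/L₁ = 0.0300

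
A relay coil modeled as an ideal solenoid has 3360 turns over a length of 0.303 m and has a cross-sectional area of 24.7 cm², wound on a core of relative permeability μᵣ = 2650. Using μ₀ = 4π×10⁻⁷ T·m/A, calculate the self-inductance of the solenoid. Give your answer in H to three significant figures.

A = 24.7 cm² = 2.470×10^-3 m².
For a long solenoid, L = μ₀μᵣN²A/ℓ.
L = (4π×10⁻⁷)(2650)(3360)²(2.470×10^-3)/(0.303 m) = 306.47 H.

L ≈ 306 H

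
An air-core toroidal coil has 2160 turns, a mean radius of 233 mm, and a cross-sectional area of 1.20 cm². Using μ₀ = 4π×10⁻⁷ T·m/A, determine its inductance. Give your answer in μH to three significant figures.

L ≈ 481 μH

For a thin toroid, L = μ₀N²A/(2πR).
L = (4π×10⁻⁷)(2160)²(1.200×10^-4) / (2π×0.233 m) = 4.806×10^-4 H.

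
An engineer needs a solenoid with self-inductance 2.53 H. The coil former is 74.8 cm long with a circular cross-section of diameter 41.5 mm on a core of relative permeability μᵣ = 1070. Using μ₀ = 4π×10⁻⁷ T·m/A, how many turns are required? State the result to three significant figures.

N ≈ 1020 turns

A = π(d/2)² = π(2.075×10^-2 m)² = 1.353×10^-3 m².
From L = μ₀μᵣN²A/ℓ, N = √(Lℓ / (μ₀μᵣA)).
N = √[(2.53)(0.748) / ((4π×10⁻⁷)(1070)×1.353×10^-3)] = √(1.041×10^6) ≈ 1020.0.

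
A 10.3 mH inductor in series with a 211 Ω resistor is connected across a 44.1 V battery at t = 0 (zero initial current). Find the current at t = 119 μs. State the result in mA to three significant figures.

I ≈ 191 mA

τ = L/R = 1.030×10^-2/211 = 4.882×10^-5 s; final current I_∞ = ε/R = 44.1/211 = 0.209 A.
I(t) = I_∞(1 − e^(−t/τ)) with t/τ = 2.438.
I = (0.209)(1 − e^(−2.438)) = 0.1907 A.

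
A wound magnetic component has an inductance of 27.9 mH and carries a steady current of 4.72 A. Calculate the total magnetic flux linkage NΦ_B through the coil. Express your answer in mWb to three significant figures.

NΦ_B ≈ 132 mWb

From L = NΦ_B/I, the flux linkage is NΦ_B = LI.
NΦ_B = (2.790×10^-2 H)(4.72 A) = 0.1317 Wb.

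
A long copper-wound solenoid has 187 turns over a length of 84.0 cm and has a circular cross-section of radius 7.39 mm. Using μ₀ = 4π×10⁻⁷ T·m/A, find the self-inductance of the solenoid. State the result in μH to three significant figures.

L ≈ 8.98 μH

A = πr² = π(7.390×10^-3 m)² = 1.716×10^-4 m².
For a long solenoid, L = μ₀N²A/ℓ.
L = (4π×10⁻⁷)(187)²(1.716×10^-4)/(0.84 m) = 8.975×10^-6 H.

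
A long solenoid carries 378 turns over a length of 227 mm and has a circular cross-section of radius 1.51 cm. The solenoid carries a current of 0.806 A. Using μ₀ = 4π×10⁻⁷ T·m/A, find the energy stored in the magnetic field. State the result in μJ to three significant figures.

A = πr² = π(1.510×10^-2 m)² = 7.163×10^-4 m².
L = μ₀N²A/ℓ = (4π×10⁻⁷)(378)²(7.163×10^-4)/(0.227) = 5.666×10^-4 H.
U = ½LI² = ½(5.666×10^-4)(0.806)² = 1.840×10^-4 J.

U ≈ 184 μJ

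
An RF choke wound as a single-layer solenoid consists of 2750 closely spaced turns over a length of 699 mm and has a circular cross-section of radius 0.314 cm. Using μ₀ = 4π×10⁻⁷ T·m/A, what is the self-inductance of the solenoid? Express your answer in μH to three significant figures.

A = πr² = π(3.140×10^-3 m)² = 3.097×10^-5 m².
For a long solenoid, L = μ₀N²A/ℓ.
L = (4π×10⁻⁷)(2750)²(3.097×10^-5)/(0.699 m) = 4.211×10^-4 H.

L ≈ 421 μH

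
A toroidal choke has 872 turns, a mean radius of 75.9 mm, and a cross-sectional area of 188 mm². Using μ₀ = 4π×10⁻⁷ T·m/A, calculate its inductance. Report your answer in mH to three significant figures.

L ≈ 0.377 mH

For a thin toroid, L = μ₀N²A/(2πR).
L = (4π×10⁻⁷)(872)²(1.880×10^-4) / (2π×7.590×10^-2 m) = 3.767×10^-4 H.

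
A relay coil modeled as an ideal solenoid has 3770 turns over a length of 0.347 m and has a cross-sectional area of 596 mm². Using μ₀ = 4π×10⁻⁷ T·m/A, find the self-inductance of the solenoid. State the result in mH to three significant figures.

L ≈ 30.7 mH

A = 596 mm² = 5.960×10^-4 m².
For a long solenoid, L = μ₀N²A/ℓ.
L = (4π×10⁻⁷)(3770)²(5.960×10^-4)/(0.347 m) = 3.068×10^-2 H.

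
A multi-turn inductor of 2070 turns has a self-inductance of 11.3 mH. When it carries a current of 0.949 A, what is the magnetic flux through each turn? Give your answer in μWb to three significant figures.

From L = NΦ_B/I, the flux per turn is Φ_B = LI/N.
Φ_B = (1.130×10^-2 H)(0.949 A)/2070 = 5.181×10^-6 Wb.

Φ_B ≈ 5.18 μWb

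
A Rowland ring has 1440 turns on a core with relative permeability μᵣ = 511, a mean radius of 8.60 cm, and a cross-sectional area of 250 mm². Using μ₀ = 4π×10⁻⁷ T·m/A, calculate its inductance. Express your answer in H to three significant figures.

L ≈ 0.616 H

For a thin toroid, L = μ₀μᵣN²A/(2πR).
L = (4π×10⁻⁷)(511)(1440)²(2.500×10^-4) / (2π×8.600×10^-2 m) = 0.6161 H.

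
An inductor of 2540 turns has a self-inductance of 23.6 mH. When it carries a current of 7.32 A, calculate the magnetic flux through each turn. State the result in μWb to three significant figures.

From L = NΦ_B/I, the flux per turn is Φ_B = LI/N.
Φ_B = (2.360×10^-2 H)(7.32 A)/2540 = 6.801×10^-5 Wb.

Φ_B ≈ 68.0 μWb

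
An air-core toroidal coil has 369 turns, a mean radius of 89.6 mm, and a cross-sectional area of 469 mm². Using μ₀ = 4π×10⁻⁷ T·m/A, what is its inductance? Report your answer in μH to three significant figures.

L ≈ 143 μH

For a thin toroid, L = μ₀N²A/(2πR).
L = (4π×10⁻⁷)(369)²(4.690×10^-4) / (2π×8.960×10^-2 m) = 1.425×10^-4 H.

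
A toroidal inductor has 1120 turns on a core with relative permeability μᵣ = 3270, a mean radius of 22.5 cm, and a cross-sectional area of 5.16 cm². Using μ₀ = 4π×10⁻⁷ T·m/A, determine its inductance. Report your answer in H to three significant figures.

For a thin toroid, L = μ₀μᵣN²A/(2πR).
L = (4π×10⁻⁷)(3270)(1120)²(5.160×10^-4) / (2π×0.225 m) = 1.881 H.

L ≈ 1.88 H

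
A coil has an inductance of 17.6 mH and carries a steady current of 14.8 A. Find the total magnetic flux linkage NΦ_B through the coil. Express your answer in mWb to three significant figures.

From L = NΦ_B/I, the flux linkage is NΦ_B = LI.
NΦ_B = (1.760×10^-2 H)(14.8 A) = 0.26048 Wb.

NΦ_B ≈ 260 mWb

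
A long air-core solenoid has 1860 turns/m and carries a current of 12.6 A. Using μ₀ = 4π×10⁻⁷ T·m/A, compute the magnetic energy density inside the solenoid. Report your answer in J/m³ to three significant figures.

u ≈ 345 J/m³

B = μ₀nI = (4π×10⁻⁷)(1.860×10^3)(12.6) = 2.945×10^-2 T.
u = B²/(2μ₀) = (2.945×10^-2)²/(2×4π×10⁻⁷) = 345.1 J/m³.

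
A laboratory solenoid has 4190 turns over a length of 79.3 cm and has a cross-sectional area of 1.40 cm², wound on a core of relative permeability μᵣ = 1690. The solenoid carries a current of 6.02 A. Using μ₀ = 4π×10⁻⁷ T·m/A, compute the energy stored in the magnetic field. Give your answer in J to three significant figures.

A = 1.40 cm² = 1.400×10^-4 m².
L = μ₀μᵣN²A/ℓ = (4π×10⁻⁷)(1690)(4190)²(1.400×10^-4)/(0.793) = 6.582 H.
U = ½LI² = ½(6.582)(6.02)² = 119.3 J.

U ≈ 119 J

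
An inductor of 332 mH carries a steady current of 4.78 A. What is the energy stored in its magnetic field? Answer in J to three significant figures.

U ≈ 3.79 J

Stored magnetic energy: U = ½LI².
U = ½(0.332 H)(4.78 A)² = 3.793 J.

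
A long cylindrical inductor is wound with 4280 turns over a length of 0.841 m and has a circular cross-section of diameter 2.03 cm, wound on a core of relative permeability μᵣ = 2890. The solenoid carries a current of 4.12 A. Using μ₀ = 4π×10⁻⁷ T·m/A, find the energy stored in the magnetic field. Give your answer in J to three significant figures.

A = π(d/2)² = π(1.015×10^-2 m)² = 3.237×10^-4 m².
L = μ₀μᵣN²A/ℓ = (4π×10⁻⁷)(2890)(4280)²(3.237×10^-4)/(0.841) = 25.6 H.
U = ½LI² = ½(25.6)(4.12)² = 217.3 J.

U ≈ 217 J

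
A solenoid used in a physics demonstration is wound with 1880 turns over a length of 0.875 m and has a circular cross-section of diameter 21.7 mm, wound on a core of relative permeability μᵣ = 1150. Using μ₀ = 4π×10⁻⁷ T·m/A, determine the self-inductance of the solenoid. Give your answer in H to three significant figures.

A = π(d/2)² = π(1.085×10^-2 m)² = 3.698×10^-4 m².
For a long solenoid, L = μ₀μᵣN²A/ℓ.
L = (4π×10⁻⁷)(1150)(1880)²(3.698×10^-4)/(0.875 m) = 2.159 H.

L ≈ 2.16 H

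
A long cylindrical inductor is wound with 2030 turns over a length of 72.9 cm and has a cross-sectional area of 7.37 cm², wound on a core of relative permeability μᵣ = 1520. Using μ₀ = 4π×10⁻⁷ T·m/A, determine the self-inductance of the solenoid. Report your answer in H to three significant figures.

L ≈ 7.96 H

A = 7.37 cm² = 7.370×10^-4 m².
For a long solenoid, L = μ₀μᵣN²A/ℓ.
L = (4π×10⁻⁷)(1520)(2030)²(7.370×10^-4)/(0.729 m) = 7.958 H.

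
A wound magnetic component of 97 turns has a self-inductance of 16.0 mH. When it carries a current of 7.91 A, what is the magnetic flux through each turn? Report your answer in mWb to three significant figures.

Φ_B ≈ 1.30 mWb

From L = NΦ_B/I, the flux per turn is Φ_B = LI/N.
Φ_B = (1.600×10^-2 H)(7.91 A)/97 = 1.3047×10^-3 Wb.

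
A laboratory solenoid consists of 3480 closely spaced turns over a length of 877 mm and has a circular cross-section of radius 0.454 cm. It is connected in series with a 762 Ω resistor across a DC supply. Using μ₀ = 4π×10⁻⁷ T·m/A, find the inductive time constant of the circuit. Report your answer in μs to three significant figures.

τ ≈ 1.47 μs

A = πr² = π(4.540×10^-3 m)² = 6.475×10^-5 m².
L = μ₀N²A/ℓ = (4π×10⁻⁷)(3480)²(6.475×10^-5)/(0.877) = 1.124×10^-3 H.
τ = L/R = (1.124×10^-3)/(762) = 1.4746×10^-6 s.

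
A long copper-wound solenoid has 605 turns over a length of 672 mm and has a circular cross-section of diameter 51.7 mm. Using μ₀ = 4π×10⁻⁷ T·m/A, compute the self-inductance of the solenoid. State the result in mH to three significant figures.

L ≈ 1.44 mH

A = π(d/2)² = π(2.585×10^-2 m)² = 2.099×10^-3 m².
For a long solenoid, L = μ₀N²A/ℓ.
L = (4π×10⁻⁷)(605)²(2.099×10^-3)/(0.672 m) = 1.437×10^-3 H.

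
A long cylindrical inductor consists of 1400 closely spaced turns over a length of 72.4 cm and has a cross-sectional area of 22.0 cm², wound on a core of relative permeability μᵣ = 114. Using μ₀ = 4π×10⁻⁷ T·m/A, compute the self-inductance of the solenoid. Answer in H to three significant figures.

A = 22.0 cm² = 2.200×10^-3 m².
For a long solenoid, L = μ₀μᵣN²A/ℓ.
L = (4π×10⁻⁷)(114)(1400)²(2.200×10^-3)/(0.724 m) = 0.8532 H.

L ≈ 0.853 H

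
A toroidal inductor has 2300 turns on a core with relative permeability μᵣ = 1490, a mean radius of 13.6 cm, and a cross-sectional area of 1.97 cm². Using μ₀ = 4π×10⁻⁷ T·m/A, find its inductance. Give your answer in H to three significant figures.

For a thin toroid, L = μ₀μᵣN²A/(2πR).
L = (4π×10⁻⁷)(1490)(2300)²(1.970×10^-4) / (2π×0.136 m) = 2.283 H.

L ≈ 2.28 H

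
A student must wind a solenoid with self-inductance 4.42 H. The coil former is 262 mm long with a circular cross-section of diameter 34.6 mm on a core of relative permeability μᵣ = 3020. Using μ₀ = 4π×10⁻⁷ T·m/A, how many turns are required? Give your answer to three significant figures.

N ≈ 570 turns

A = π(d/2)² = π(1.730×10^-2 m)² = 9.402×10^-4 m².
From L = μ₀μᵣN²A/ℓ, N = √(Lℓ / (μ₀μᵣA)).
N = √[(4.42)(0.262) / ((4π×10⁻⁷)(3020)×9.402×10^-4)] = √(3.245×10^5) ≈ 569.7.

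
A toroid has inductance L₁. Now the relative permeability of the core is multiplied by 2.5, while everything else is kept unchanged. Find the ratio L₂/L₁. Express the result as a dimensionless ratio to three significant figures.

L₂/L₁ = 2.50

For a toroid, L ∝ μᵣN²A/R.
L₂/L₁ = (2.5) = 2.50.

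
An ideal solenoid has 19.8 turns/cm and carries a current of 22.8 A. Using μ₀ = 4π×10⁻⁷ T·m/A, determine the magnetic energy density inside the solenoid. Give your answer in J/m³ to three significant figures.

u ≈ 1280 J/m³

B = μ₀nI = (4π×10⁻⁷)(1.980×10^3)(22.8) = 5.673×10^-2 T.
u = B²/(2μ₀) = (5.673×10^-2)²/(2×4π×10⁻⁷) = 1.281×10^3 J/m³.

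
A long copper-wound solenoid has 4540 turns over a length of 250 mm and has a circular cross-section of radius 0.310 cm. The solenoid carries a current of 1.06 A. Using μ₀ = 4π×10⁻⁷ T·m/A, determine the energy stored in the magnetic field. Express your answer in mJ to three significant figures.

A = πr² = π(3.100×10^-3 m)² = 3.019×10^-5 m².
L = μ₀N²A/ℓ = (4π×10⁻⁷)(4540)²(3.019×10^-5)/(0.25) = 3.128×10^-3 H.
U = ½LI² = ½(3.128×10^-3)(1.06)² = 1.757×10^-3 J.

U ≈ 1.76 mJ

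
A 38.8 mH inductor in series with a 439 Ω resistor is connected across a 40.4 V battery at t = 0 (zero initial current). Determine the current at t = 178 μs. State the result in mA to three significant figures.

τ = L/R = 3.880×10^-2/439 = 8.838×10^-5 s; final current I_∞ = ε/R = 40.4/439 = 9.203×10^-2 A.
I(t) = I_∞(1 − e^(−t/τ)) with t/τ = 2.014.
I = (9.203×10^-2)(1 − e^(−2.014)) = 7.9746×10^-2 A.

I ≈ 79.7 mA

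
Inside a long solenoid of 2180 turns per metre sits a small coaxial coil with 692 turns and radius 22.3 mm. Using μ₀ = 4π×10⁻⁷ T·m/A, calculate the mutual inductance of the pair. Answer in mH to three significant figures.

The outer solenoid produces a uniform field B₁ = μ₀n₁I₁ across the inner coil,
so the flux linkage is N₂Φ = N₂B₁A₂ = μ₀n₁N₂A₂·I₁, giving M = μ₀n₁N₂A₂.
A₂ = πr² = π(2.230×10^-2 m)² = 1.562×10^-3 m².
M = (4π×10⁻⁷)(2180)(692)(1.562×10^-3) = 2.962×10^-3 H.

M ≈ 2.96 mH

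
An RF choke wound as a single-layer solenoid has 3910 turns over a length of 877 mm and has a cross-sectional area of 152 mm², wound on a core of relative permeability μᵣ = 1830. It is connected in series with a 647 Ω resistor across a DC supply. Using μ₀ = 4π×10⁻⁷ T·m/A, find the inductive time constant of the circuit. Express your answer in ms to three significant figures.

A = 152 mm² = 1.520×10^-4 m².
L = μ₀μᵣN²A/ℓ = (4π×10⁻⁷)(1830)(3910)²(1.520×10^-4)/(0.877) = 6.093 H.
τ = L/R = (6.093)/(647) = 9.418×10^-3 s.

τ ≈ 9.42 ms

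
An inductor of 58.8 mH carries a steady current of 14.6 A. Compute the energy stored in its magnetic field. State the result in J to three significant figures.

U ≈ 6.27 J

Stored magnetic energy: U = ½LI².
U = ½(5.880×10^-2 H)(14.6 A)² = 6.267 J.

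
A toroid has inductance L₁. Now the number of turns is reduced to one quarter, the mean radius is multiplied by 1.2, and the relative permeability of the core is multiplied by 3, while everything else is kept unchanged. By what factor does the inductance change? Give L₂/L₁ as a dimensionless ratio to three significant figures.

L₂/L₁ = 0.156

For a toroid, L ∝ μᵣN²A/R.
L₂/L₁ = (0.25)^2 × (1.2)^-1 × (3) = 0.156.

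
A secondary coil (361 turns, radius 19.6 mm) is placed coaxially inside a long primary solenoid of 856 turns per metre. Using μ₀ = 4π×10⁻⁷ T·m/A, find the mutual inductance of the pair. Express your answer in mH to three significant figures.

M ≈ 0.469 mH

The outer solenoid produces a uniform field B₁ = μ₀n₁I₁ across the inner coil,
so the flux linkage is N₂Φ = N₂B₁A₂ = μ₀n₁N₂A₂·I₁, giving M = μ₀n₁N₂A₂.
A₂ = πr² = π(1.960×10^-2 m)² = 1.207×10^-3 m².
M = (4π×10⁻⁷)(856)(361)(1.207×10^-3) = 4.687×10^-4 H.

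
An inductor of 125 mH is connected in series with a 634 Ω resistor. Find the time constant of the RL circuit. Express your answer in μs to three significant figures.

τ = L/R = (0.125 H)/(634 Ω) = 1.972×10^-4 s.

τ ≈ 197 μs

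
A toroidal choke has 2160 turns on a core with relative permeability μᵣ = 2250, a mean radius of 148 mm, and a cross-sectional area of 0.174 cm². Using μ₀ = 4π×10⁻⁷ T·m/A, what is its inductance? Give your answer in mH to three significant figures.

L ≈ 247 mH

For a thin toroid, L = μ₀μᵣN²A/(2πR).
L = (4π×10⁻⁷)(2250)(2160)²(1.740×10^-5) / (2π×0.148 m) = 0.2468 H.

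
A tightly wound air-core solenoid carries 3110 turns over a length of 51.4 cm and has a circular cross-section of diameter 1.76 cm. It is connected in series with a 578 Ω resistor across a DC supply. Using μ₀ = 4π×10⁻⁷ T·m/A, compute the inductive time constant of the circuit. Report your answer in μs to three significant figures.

A = π(d/2)² = π(8.800×10^-3 m)² = 2.433×10^-4 m².
L = μ₀N²A/ℓ = (4π×10⁻⁷)(3110)²(2.433×10^-4)/(0.514) = 5.753×10^-3 H.
τ = L/R = (5.753×10^-3)/(578) = 9.953×10^-6 s.

τ ≈ 9.95 μs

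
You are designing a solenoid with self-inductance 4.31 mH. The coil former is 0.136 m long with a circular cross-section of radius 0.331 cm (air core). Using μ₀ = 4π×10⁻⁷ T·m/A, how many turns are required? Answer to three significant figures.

N ≈ 3680 turns

A = πr² = π(3.310×10^-3 m)² = 3.442×10^-5 m².
From L = μ₀N²A/ℓ, N = √(Lℓ / (μ₀A)).
N = √[(4.310×10^-3)(0.136) / ((4π×10⁻⁷)×3.442×10^-5)] = √(1.355×10^7) ≈ 3681.3.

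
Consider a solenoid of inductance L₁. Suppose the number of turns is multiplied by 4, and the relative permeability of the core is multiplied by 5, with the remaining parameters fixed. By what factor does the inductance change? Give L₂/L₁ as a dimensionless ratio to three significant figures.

L₂/L₁ = 80.0

For a solenoid, L ∝ μᵣN²A/ℓ.
L₂/L₁ = (4)^2 × (5) = 80.0.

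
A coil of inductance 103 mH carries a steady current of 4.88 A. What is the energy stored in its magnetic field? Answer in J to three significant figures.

U ≈ 1.23 J

Stored magnetic energy: U = ½LI².
U = ½(0.103 H)(4.88 A)² = 1.226 J.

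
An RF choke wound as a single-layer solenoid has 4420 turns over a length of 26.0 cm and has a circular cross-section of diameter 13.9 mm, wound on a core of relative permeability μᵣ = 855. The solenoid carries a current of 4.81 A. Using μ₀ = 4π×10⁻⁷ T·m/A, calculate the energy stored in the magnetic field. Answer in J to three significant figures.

U ≈ 142 J

A = π(d/2)² = π(6.950×10^-3 m)² = 1.517×10^-4 m².
L = μ₀μᵣN²A/ℓ = (4π×10⁻⁷)(855)(4420)²(1.517×10^-4)/(0.26) = 12.25 H.
U = ½LI² = ½(12.25)(4.81)² = 141.7 J.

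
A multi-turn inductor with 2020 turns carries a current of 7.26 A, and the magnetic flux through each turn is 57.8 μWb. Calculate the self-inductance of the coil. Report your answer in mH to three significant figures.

L ≈ 16.1 mH

Self-inductance is defined by L = NΦ_B/I (flux linkage over current).
L = (2020)(5.780×10^-5 Wb)/(7.26 A) = 1.608×10^-2 H.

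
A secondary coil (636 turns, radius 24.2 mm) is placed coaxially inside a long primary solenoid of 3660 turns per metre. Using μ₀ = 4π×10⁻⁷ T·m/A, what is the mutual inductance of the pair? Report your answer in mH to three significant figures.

The outer solenoid produces a uniform field B₁ = μ₀n₁I₁ across the inner coil,
so the flux linkage is N₂Φ = N₂B₁A₂ = μ₀n₁N₂A₂·I₁, giving M = μ₀n₁N₂A₂.
A₂ = πr² = π(2.420×10^-2 m)² = 1.840×10^-3 m².
M = (4π×10⁻⁷)(3660)(636)(1.840×10^-3) = 5.382×10^-3 H.

M ≈ 5.38 mH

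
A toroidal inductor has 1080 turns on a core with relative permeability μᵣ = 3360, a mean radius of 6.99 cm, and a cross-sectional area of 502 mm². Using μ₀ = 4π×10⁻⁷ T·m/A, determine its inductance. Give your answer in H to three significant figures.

For a thin toroid, L = μ₀μᵣN²A/(2πR).
L = (4π×10⁻⁷)(3360)(1080)²(5.020×10^-4) / (2π×6.990×10^-2 m) = 5.629 H.

L ≈ 5.63 H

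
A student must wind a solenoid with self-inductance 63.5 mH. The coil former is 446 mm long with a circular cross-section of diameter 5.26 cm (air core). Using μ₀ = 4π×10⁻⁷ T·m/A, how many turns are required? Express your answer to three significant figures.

N ≈ 3220 turns

A = π(d/2)² = π(2.630×10^-2 m)² = 2.173×10^-3 m².
From L = μ₀N²A/ℓ, N = √(Lℓ / (μ₀A)).
N = √[(6.350×10^-2)(0.446) / ((4π×10⁻⁷)×2.173×10^-3)] = √(1.037×10^7) ≈ 3220.5.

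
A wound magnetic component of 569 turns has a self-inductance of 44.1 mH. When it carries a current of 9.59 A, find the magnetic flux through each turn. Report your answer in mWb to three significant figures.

Φ_B ≈ 0.743 mWb

From L = NΦ_B/I, the flux per turn is Φ_B = LI/N.
Φ_B = (4.410×10^-2 H)(9.59 A)/569 = 7.433×10^-4 Wb.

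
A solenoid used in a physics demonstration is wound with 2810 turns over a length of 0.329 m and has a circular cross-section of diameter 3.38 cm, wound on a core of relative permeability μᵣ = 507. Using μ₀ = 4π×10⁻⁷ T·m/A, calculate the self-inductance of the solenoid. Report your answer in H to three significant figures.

A = π(d/2)² = π(1.690×10^-2 m)² = 8.973×10^-4 m².
For a long solenoid, L = μ₀μᵣN²A/ℓ.
L = (4π×10⁻⁷)(507)(2810)²(8.973×10^-4)/(0.329 m) = 13.72 H.

L ≈ 13.7 H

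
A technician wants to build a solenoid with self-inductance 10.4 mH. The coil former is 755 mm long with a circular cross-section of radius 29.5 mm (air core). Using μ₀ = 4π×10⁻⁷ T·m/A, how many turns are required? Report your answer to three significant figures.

A = πr² = π(2.950×10^-2 m)² = 2.734×10^-3 m².
From L = μ₀N²A/ℓ, N = √(Lℓ / (μ₀A)).
N = √[(1.040×10^-2)(0.755) / ((4π×10⁻⁷)×2.734×10^-3)] = √(2.285×10^6) ≈ 1511.8.

N ≈ 1510 turns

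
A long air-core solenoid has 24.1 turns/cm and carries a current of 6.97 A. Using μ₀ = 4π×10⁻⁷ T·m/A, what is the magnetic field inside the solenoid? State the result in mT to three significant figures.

Inside a long solenoid, B = μ₀nI.
B = (4π×10⁻⁷)(2.410×10^3 m⁻¹)(6.97 A) = 2.111×10^-2 T.

B ≈ 21.1 mT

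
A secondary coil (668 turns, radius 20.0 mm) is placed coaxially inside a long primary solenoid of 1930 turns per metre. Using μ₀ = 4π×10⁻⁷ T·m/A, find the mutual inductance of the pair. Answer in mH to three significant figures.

The outer solenoid produces a uniform field B₁ = μ₀n₁I₁ across the inner coil,
so the flux linkage is N₂Φ = N₂B₁A₂ = μ₀n₁N₂A₂·I₁, giving M = μ₀n₁N₂A₂.
A₂ = πr² = π(2.000×10^-2 m)² = 1.257×10^-3 m².
M = (4π×10⁻⁷)(1930)(668)(1.257×10^-3) = 2.036×10^-3 H.

M ≈ 2.04 mH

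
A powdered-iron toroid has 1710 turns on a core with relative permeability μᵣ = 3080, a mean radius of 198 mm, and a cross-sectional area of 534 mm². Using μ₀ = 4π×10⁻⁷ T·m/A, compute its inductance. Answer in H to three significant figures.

L ≈ 4.86 H

For a thin toroid, L = μ₀μᵣN²A/(2πR).
L = (4π×10⁻⁷)(3080)(1710)²(5.340×10^-4) / (2π×0.198 m) = 4.858 H.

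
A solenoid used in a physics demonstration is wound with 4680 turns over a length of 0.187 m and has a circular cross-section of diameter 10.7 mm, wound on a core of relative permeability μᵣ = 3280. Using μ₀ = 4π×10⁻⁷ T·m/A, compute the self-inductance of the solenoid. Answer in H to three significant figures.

L ≈ 43.4 H

A = π(d/2)² = π(5.350×10^-3 m)² = 8.992×10^-5 m².
For a long solenoid, L = μ₀μᵣN²A/ℓ.
L = (4π×10⁻⁷)(3280)(4680)²(8.992×10^-5)/(0.187 m) = 43.41 H.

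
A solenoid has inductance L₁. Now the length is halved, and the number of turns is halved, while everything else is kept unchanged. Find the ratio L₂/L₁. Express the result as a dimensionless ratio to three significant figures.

For a solenoid, L ∝ μᵣN²A/ℓ.
L₂/L₁ = (0.5)^-1 × (0.5)^2 = 0.500.

L₂/L₁ = 0.500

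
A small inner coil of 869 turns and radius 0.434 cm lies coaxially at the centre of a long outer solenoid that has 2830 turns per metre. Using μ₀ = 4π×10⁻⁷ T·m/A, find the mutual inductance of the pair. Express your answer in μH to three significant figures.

M ≈ 183 μH

The outer solenoid produces a uniform field B₁ = μ₀n₁I₁ across the inner coil,
so the flux linkage is N₂Φ = N₂B₁A₂ = μ₀n₁N₂A₂·I₁, giving M = μ₀n₁N₂A₂.
A₂ = πr² = π(4.340×10^-3 m)² = 5.917×10^-5 m².
M = (4π×10⁻⁷)(2830)(869)(5.917×10^-5) = 1.829×10^-4 H.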